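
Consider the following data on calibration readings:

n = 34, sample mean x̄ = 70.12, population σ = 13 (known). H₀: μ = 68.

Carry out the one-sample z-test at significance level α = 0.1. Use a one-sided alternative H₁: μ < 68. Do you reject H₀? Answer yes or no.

reject H₀: no

SE = σ/√n = 13/√34 = 2.2295
z = (x̄−μ₀)/SE = (70.12−68)/2.2295 = 0.9509
p-value (one-sided, H₁ less) = 0.82917
At α=0.1: p ≥ α → fail to reject H₀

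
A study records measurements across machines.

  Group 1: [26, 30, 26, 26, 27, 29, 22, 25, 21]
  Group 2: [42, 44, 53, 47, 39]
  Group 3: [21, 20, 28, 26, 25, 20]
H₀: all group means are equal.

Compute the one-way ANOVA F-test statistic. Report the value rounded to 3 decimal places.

Group means [25.78, 45.00, 23.33], grand mean 29.850
SSB = Σnᵢ(x̄ᵢ−x̄)² = 1551.661; SSW = ΣΣ(x−x̄ᵢ)² = 240.889
MSB = 1551.661/2 = 775.8306; MSW = 240.889/17 = 14.1699
F = MSB/MSW = 54.7519
df = (2, 17)

test statistic = 54.752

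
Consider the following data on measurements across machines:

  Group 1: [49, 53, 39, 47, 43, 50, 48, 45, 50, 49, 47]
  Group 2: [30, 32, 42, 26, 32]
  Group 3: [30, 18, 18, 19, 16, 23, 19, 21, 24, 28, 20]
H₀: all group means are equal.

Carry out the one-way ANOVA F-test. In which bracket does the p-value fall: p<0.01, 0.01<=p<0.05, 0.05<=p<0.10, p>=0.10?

p-value bracket: p<0.01

Group means [47.27, 32.40, 21.45], grand mean 34.000
SSB = Σnᵢ(x̄ᵢ−x̄)² = 3681.891; SSW = ΣΣ(x−x̄ᵢ)² = 478.109
MSB = 3681.891/2 = 1840.9455; MSW = 478.109/24 = 19.9212
F = MSB/MSW = 92.4113
df = (2, 24)
p-value (upper-tail) = 0.00000
→ bracket: p<0.01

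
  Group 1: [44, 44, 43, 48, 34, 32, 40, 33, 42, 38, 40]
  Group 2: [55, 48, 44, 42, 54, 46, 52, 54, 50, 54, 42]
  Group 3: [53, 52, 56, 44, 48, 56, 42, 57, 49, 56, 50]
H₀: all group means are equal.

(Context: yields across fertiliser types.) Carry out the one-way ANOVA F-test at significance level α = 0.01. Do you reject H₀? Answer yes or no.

reject H₀: yes

Group means [39.82, 49.18, 51.18], grand mean 46.727
SSB = Σnᵢ(x̄ᵢ−x̄)² = 809.636; SSW = ΣΣ(x−x̄ᵢ)² = 774.909
MSB = 809.636/2 = 404.8182; MSW = 774.909/30 = 25.8303
F = MSB/MSW = 15.6722
df = (2, 30)
p-value (upper-tail) = 0.00002
At α=0.01: p < α → reject H₀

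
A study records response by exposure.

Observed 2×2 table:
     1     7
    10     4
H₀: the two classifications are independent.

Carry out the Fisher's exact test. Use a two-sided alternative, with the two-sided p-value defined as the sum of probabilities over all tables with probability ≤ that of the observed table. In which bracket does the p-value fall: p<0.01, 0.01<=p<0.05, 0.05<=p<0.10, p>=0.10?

Margins: r₁=8, r₂=14, c₁=11, c₂=11, n=22
p_obs = C(8,1)·C(14,10)/C(22,11); sum pmf over tables with pmf ≤ p_obs
p-value (two-sided) = 0.02374
→ bracket: 0.01<=p<0.05

p-value bracket: 0.01<=p<0.05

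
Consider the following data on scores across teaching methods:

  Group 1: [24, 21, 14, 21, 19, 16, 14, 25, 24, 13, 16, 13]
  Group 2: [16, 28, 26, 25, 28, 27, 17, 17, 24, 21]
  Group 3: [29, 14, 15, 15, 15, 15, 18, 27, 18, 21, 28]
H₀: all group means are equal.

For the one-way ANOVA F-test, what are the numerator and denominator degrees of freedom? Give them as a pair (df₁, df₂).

k = 3 groups, N = 33 total
df = (k−1, N−k) = (3−1, 33−3) = (2, 30)

degrees of freedom = [2, 30]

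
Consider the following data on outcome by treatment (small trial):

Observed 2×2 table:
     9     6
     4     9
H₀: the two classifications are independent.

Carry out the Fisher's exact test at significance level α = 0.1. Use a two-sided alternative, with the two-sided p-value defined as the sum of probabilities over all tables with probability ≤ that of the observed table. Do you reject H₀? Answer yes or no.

Margins: r₁=15, r₂=13, c₁=13, c₂=15, n=28
p_obs = C(15,9)·C(13,4)/C(28,13); sum pmf over tables with pmf ≤ p_obs
p-value (two-sided) = 0.15128
At α=0.1: p ≥ α → fail to reject H₀

reject H₀: no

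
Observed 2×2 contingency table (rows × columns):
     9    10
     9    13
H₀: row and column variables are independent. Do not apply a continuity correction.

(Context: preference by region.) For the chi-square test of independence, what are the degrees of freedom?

df = (r−1)(c−1) = (2−1)·(2−1) = 1

degrees of freedom = 1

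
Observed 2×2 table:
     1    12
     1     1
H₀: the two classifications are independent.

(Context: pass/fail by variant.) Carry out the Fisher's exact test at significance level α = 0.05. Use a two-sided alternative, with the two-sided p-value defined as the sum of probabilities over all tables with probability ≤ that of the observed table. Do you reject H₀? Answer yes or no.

Margins: r₁=13, r₂=2, c₁=2, c₂=13, n=15
p_obs = C(13,1)·C(2,1)/C(15,2); sum pmf over tables with pmf ≤ p_obs
p-value (two-sided) = 0.25714
At α=0.05: p ≥ α → fail to reject H₀

reject H₀: no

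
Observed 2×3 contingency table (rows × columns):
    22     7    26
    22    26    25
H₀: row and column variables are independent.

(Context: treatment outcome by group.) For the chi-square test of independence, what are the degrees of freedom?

degrees of freedom = 2

df = (r−1)(c−1) = (2−1)·(3−1) = 2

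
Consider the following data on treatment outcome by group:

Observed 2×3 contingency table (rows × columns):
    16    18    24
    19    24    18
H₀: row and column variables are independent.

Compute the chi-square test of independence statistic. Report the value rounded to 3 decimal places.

Row totals [58, 61], col totals [35, 42, 42], n=119
χ² = (16−17.06)²/17.06 + (18−20.47)²/20.47 + (24−20.47)²/20.47 + (19−17.94)²/17.94 + (24−21.53)²/21.53 + (18−21.53)²/21.53 = 1.8970
df = 2

test statistic = 1.897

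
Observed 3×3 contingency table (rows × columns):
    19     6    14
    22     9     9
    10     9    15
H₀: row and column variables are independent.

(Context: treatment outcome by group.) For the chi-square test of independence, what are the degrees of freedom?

df = (r−1)(c−1) = (3−1)·(3−1) = 4

degrees of freedom = 4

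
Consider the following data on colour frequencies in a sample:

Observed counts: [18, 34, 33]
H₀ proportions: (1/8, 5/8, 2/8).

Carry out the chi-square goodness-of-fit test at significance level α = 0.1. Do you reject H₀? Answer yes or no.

n = 85; E_i = n·p_i = [10.62, 53.12, 21.25]
χ² = (18−10.62)²/10.62 + (34−53.12)²/53.12 + (33−21.25)²/21.25 = 18.5012
df = 2
p-value (upper-tail) = 0.00010
At α=0.1: p < α → reject H₀

reject H₀: yes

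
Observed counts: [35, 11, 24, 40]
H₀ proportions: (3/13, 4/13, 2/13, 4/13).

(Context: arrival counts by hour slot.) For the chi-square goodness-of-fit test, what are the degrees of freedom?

degrees of freedom = 3

df = k − 1 = 4 − 1 = 3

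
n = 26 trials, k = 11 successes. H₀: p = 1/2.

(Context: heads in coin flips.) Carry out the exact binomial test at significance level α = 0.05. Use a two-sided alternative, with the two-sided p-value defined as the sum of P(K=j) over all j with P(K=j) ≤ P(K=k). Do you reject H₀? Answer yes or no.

Exact binomial: n=26, k=11, p₀=1/2=0.5000
P(X=j) = C(n,j)·p₀^j·(1−p₀)^(n−j); p = Σ P(X=j) over j with P(X=j) ≤ P(X=11)
p-value (two-sided) = 0.55720
At α=0.05: p ≥ α → fail to reject H₀

reject H₀: no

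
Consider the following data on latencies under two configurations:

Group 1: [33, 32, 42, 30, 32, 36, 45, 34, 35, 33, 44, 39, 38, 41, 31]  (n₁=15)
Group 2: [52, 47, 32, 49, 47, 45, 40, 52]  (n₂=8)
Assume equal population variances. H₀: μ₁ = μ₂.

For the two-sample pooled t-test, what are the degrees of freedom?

df = n₁ + n₂ − 2 = 15 + 8 − 2 = 21

degrees of freedom = 21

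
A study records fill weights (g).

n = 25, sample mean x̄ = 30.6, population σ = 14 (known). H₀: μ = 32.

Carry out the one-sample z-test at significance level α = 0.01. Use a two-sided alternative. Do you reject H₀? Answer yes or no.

SE = σ/√n = 14/√25 = 2.8000
z = (x̄−μ₀)/SE = (30.6−32)/2.8000 = -0.5000
p-value (two-sided) = 0.61708
At α=0.01: p ≥ α → fail to reject H₀

reject H₀: no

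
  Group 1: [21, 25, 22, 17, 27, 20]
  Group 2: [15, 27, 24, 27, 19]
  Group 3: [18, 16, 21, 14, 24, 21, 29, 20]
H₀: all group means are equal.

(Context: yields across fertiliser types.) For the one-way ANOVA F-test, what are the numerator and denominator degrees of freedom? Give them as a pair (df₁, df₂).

k = 3 groups, N = 19 total
df = (k−1, N−k) = (3−1, 19−3) = (2, 16)

degrees of freedom = [2, 16]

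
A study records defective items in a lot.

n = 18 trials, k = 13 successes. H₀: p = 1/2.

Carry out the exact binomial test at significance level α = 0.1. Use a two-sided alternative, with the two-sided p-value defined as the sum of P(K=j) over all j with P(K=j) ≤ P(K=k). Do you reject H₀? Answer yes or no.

reject H₀: yes

Exact binomial: n=18, k=13, p₀=1/2=0.5000
P(X=j) = C(n,j)·p₀^j·(1−p₀)^(n−j); p = Σ P(X=j) over j with P(X=j) ≤ P(X=13)
p-value (two-sided) = 0.09625
At α=0.1: p < α → reject H₀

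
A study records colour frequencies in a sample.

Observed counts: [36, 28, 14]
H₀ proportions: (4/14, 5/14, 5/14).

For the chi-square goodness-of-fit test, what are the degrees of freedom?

degrees of freedom = 2

df = k − 1 = 3 − 1 = 2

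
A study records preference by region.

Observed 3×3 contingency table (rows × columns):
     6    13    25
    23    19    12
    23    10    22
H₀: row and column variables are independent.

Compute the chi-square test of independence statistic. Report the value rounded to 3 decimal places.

test statistic = 18.070

Row totals [44, 54, 55], col totals [52, 42, 59], n=153
χ² = (6−14.95)²/14.95 + (13−12.08)²/12.08 + (25−16.97)²/16.97 + (23−18.35)²/18.35 + (19−14.82)²/14.82 + (12−20.82)²/20.82 + (23−18.69)²/18.69 + (10−15.10)²/15.10 + (22−21.21)²/21.21 = 18.0703
df = 4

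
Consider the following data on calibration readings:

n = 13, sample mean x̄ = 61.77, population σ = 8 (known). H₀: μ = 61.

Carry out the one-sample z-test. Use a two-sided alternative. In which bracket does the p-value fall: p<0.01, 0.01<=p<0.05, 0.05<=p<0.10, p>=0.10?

p-value bracket: p>=0.10

SE = σ/√n = 8/√13 = 2.2188
z = (x̄−μ₀)/SE = (61.77−61)/2.2188 = 0.3470
p-value (two-sided) = 0.72857
→ bracket: p>=0.10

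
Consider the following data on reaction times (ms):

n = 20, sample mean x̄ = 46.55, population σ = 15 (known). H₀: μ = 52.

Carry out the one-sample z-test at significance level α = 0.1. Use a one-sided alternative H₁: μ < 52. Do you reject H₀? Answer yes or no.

reject H₀: yes

SE = σ/√n = 15/√20 = 3.3541
z = (x̄−μ₀)/SE = (46.55−52)/3.3541 = -1.6249
p-value (one-sided, H₁ less) = 0.05209
At α=0.1: p < α → reject H₀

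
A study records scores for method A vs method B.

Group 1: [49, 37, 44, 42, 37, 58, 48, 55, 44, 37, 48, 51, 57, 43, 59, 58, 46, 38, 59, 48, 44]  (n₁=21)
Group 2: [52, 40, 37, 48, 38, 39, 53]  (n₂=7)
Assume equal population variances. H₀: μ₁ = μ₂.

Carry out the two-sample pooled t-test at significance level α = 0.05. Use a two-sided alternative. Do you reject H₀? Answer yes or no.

x̄₁=47.714, s₁=7.604, n₁=21
x̄₂=43.857, s₂=6.914, n₂=7
s_p² = [20·7.604² + 6·6.914²]/26 = 55.5055
SE = √(s_p²·(1/21+1/7)) = 3.2515
t = (47.714−43.857)/3.2515 = 1.1863
df = 26
p-value (two-sided) = 0.24625
At α=0.05: p ≥ α → fail to reject H₀

reject H₀: no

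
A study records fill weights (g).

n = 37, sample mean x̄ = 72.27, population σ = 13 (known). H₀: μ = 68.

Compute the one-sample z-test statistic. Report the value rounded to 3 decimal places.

test statistic = 1.998

SE = σ/√n = 13/√37 = 2.1372
z = (x̄−μ₀)/SE = (72.27−68)/2.1372 = 1.9980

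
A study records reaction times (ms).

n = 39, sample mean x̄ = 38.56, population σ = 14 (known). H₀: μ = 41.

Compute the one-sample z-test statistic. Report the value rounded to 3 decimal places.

SE = σ/√n = 14/√39 = 2.2418
z = (x̄−μ₀)/SE = (38.56−41)/2.2418 = -1.0884

test statistic = -1.088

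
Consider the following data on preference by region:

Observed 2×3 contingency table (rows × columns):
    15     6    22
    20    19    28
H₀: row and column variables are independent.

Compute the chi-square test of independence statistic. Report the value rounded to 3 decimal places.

Row totals [43, 67], col totals [35, 25, 50], n=110
χ² = (15−13.68)²/13.68 + (6−9.77)²/9.77 + (22−19.55)²/19.55 + (20−21.32)²/21.32 + (19−15.23)²/15.23 + (28−30.45)²/30.45 = 3.1058
df = 2

test statistic = 3.106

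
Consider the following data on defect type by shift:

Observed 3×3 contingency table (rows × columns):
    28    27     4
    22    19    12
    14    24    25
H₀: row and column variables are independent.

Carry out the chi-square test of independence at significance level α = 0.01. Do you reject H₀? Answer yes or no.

Row totals [59, 53, 63], col totals [64, 70, 41], n=175
χ² = (28−21.58)²/21.58 + (27−23.60)²/23.60 + (4−13.82)²/13.82 + (22−19.38)²/19.38 + (19−21.20)²/21.20 + (12−12.42)²/12.42 + (14−23.04)²/23.04 + (24−25.20)²/25.20 + (25−14.76)²/14.76 = 20.6860
df = 4
p-value (upper-tail) = 0.00037
At α=0.01: p < α → reject H₀

reject H₀: yes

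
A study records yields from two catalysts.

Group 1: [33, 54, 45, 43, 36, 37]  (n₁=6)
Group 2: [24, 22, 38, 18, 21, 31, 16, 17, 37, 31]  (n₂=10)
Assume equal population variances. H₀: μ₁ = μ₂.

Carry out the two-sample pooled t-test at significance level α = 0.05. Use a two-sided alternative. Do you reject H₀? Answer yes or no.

reject H₀: yes

x̄₁=41.333, s₁=7.659, n₁=6
x̄₂=25.500, s₂=8.182, n₂=10
s_p² = [5·7.659² + 9·8.182²]/14 = 63.9881
SE = √(s_p²·(1/6+1/10)) = 4.1308
t = (41.333−25.500)/4.1308 = 3.8330
df = 14
p-value (two-sided) = 0.00183
At α=0.05: p < α → reject H₀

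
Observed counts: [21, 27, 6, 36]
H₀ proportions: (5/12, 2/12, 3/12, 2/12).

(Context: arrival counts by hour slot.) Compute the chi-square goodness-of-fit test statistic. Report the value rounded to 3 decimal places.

test statistic = 58.360

n = 90; E_i = n·p_i = [37.50, 15.00, 22.50, 15.00]
χ² = (21−37.50)²/37.50 + (27−15.00)²/15.00 + (6−22.50)²/22.50 + (36−15.00)²/15.00 = 58.3600
df = 3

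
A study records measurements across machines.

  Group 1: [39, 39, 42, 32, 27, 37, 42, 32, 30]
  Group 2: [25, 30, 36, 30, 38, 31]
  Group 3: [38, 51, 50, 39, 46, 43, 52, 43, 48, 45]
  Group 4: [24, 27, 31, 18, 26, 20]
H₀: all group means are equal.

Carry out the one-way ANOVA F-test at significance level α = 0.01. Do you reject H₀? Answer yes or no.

reject H₀: yes

Group means [35.56, 31.67, 45.50, 24.33], grand mean 35.839
SSB = Σnᵢ(x̄ᵢ−x̄)² = 1832.805; SSW = ΣΣ(x−x̄ᵢ)² = 671.389
MSB = 1832.805/3 = 610.9349; MSW = 671.389/27 = 24.8663
F = MSB/MSW = 24.5688
df = (3, 27)
p-value (upper-tail) = 0.00000
At α=0.01: p < α → reject H₀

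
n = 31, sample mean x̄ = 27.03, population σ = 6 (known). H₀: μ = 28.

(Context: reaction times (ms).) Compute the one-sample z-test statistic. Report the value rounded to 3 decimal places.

test statistic = -0.900

SE = σ/√n = 6/√31 = 1.0776
z = (x̄−μ₀)/SE = (27.03−28)/1.0776 = -0.9001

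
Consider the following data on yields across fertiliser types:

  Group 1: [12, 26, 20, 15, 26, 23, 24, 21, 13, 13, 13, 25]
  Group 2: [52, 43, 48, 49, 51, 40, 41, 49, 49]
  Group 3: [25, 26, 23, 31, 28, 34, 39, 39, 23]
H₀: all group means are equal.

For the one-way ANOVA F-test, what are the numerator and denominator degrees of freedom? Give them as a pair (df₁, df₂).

degrees of freedom = [2, 27]

k = 3 groups, N = 30 total
df = (k−1, N−k) = (3−1, 30−3) = (2, 27)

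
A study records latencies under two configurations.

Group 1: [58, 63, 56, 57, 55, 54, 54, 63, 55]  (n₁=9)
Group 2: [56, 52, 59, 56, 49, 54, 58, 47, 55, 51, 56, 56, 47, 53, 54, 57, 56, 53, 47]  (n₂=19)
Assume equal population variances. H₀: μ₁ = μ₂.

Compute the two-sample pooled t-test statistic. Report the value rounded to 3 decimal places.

test statistic = 2.517

x̄₁=57.222, s₁=3.528, n₁=9
x̄₂=53.474, s₂=3.747, n₂=19
s_p² = [8·3.528² + 18·3.747²]/26 = 13.5497
SE = √(s_p²·(1/9+1/19)) = 1.4895
t = (57.222−53.474)/1.4895 = 2.5166
df = 26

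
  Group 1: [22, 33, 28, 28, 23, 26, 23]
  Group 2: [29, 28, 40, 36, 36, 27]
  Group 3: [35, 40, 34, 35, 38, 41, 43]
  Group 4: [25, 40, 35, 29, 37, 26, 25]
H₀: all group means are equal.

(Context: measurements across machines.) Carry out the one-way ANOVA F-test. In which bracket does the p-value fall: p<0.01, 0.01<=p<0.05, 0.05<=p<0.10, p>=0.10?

Group means [26.14, 32.67, 38.00, 31.00], grand mean 31.926
SSB = Σnᵢ(x̄ᵢ−x̄)² = 501.661; SSW = ΣΣ(x−x̄ᵢ)² = 540.190
MSB = 501.661/3 = 167.2205; MSW = 540.190/23 = 23.4865
F = MSB/MSW = 7.1198
df = (3, 23)
p-value (upper-tail) = 0.00150
→ bracket: p<0.01

p-value bracket: p<0.01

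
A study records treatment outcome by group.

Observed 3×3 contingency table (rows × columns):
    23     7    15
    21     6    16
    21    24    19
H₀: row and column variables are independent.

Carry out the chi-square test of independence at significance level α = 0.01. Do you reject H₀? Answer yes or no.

Row totals [45, 43, 64], col totals [65, 37, 50], n=152
χ² = (23−19.24)²/19.24 + (7−10.95)²/10.95 + (15−14.80)²/14.80 + (21−18.39)²/18.39 + (6−10.47)²/10.47 + (16−14.14)²/14.14 + (21−27.37)²/27.37 + (24−15.58)²/15.58 + (19−21.05)²/21.05 = 10.9179
df = 4
p-value (upper-tail) = 0.02750
At α=0.01: p ≥ α → fail to reject H₀

reject H₀: no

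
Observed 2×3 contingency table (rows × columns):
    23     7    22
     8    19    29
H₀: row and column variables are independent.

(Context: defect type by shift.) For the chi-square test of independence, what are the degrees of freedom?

df = (r−1)(c−1) = (2−1)·(3−1) = 2

degrees of freedom = 2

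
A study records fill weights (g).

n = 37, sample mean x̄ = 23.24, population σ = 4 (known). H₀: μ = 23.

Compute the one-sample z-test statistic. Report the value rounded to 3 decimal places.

test statistic = 0.365

SE = σ/√n = 4/√37 = 0.6576
z = (x̄−μ₀)/SE = (23.24−23)/0.6576 = 0.3650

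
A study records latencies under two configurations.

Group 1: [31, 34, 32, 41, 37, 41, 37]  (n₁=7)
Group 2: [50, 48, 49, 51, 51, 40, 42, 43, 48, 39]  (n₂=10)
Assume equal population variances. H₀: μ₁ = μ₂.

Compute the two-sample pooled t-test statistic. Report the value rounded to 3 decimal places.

test statistic = -4.597

x̄₁=36.143, s₁=4.018, n₁=7
x̄₂=46.100, s₂=4.630, n₂=10
s_p² = [6·4.018² + 9·4.630²]/15 = 19.3171
SE = √(s_p²·(1/7+1/10)) = 2.1659
t = (36.143−46.100)/2.1659 = -4.5971
df = 15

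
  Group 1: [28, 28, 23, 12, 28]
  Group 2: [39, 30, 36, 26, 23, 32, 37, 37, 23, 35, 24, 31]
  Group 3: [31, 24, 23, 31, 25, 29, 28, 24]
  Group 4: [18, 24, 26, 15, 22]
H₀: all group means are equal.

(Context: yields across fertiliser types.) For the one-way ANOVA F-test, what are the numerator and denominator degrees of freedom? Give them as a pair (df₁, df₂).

degrees of freedom = [3, 26]

k = 4 groups, N = 30 total
df = (k−1, N−k) = (4−1, 30−4) = (3, 26)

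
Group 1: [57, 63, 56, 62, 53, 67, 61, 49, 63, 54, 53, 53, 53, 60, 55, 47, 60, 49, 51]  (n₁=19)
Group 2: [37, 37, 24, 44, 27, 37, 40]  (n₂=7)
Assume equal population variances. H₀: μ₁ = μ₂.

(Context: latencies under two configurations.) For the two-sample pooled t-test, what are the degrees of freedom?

df = n₁ + n₂ − 2 = 19 + 7 − 2 = 24

degrees of freedom = 24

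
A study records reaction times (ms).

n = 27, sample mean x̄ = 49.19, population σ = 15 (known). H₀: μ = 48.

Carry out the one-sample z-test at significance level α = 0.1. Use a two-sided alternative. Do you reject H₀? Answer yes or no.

reject H₀: no

SE = σ/√n = 15/√27 = 2.8868
z = (x̄−μ₀)/SE = (49.19−48)/2.8868 = 0.4122
p-value (two-sided) = 0.68017
At α=0.1: p ≥ α → fail to reject H₀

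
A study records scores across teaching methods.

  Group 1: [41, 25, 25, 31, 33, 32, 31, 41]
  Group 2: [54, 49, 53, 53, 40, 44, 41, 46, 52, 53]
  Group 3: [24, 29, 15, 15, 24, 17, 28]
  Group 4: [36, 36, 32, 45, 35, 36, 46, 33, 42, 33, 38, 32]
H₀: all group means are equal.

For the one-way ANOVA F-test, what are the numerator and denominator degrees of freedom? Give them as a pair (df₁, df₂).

degrees of freedom = [3, 33]

k = 4 groups, N = 37 total
df = (k−1, N−k) = (4−1, 37−4) = (3, 33)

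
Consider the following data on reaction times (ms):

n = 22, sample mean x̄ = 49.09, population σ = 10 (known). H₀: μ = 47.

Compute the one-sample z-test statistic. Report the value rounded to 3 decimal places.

test statistic = 0.980

SE = σ/√n = 10/√22 = 2.1320
z = (x̄−μ₀)/SE = (49.09−47)/2.1320 = 0.9803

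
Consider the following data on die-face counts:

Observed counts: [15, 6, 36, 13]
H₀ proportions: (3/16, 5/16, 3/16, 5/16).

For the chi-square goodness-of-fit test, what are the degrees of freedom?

degrees of freedom = 3

df = k − 1 = 4 − 1 = 3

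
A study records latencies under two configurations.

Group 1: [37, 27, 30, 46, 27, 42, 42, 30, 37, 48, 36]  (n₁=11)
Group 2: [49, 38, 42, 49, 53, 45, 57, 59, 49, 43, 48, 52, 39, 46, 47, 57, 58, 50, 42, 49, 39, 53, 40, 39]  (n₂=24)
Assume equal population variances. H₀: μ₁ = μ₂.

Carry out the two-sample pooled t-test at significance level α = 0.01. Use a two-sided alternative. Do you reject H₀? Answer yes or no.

reject H₀: yes

x̄₁=36.545, s₁=7.408, n₁=11
x̄₂=47.625, s₂=6.500, n₂=24
s_p² = [10·7.408² + 23·6.500²]/33 = 46.0713
SE = √(s_p²·(1/11+1/24)) = 2.4714
t = (36.545−47.625)/2.4714 = -4.4831
df = 33
p-value (two-sided) = 0.00008
At α=0.01: p < α → reject H₀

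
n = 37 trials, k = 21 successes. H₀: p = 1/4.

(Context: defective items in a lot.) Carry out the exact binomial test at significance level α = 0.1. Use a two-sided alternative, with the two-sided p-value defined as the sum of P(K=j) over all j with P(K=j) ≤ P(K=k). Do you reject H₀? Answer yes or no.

reject H₀: yes

Exact binomial: n=37, k=21, p₀=1/4=0.2500
P(X=j) = C(n,j)·p₀^j·(1−p₀)^(n−j); p = Σ P(X=j) over j with P(X=j) ≤ P(X=21)
p-value (two-sided) = 0.00006
At α=0.1: p < α → reject H₀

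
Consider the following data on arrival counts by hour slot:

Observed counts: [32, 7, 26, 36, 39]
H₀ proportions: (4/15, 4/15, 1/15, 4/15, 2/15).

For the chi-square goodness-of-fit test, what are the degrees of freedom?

df = k − 1 = 5 − 1 = 4

degrees of freedom = 4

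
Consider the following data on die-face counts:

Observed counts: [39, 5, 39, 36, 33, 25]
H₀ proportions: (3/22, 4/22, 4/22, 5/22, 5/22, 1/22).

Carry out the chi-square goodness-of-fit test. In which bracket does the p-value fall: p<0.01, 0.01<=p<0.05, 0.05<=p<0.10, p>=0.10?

p-value bracket: p<0.01

n = 177; E_i = n·p_i = [24.14, 32.18, 32.18, 40.23, 40.23, 8.05]
χ² = (39−24.14)²/24.14 + (5−32.18)²/32.18 + (39−32.18)²/32.18 + (36−40.23)²/40.23 + (33−40.23)²/40.23 + (25−8.05)²/8.05 = 71.0282
df = 5
p-value (upper-tail) = 0.00000
→ bracket: p<0.01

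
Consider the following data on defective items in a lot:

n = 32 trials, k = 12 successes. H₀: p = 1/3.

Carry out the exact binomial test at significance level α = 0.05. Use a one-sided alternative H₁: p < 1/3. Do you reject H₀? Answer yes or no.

reject H₀: no

Exact binomial: n=32, k=12, p₀=1/3=0.3333
P(X≤12) from Σ C(n,i)·p₀^i·(1−p₀)^(n−i)
p-value (one-sided, H₁ less) = 0.75735
At α=0.05: p ≥ α → fail to reject H₀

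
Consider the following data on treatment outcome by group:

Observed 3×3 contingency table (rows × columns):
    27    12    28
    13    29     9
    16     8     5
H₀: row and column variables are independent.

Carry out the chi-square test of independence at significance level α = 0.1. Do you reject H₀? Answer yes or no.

Row totals [67, 51, 29], col totals [56, 49, 42], n=147
χ² = (27−25.52)²/25.52 + (12−22.33)²/22.33 + (28−19.14)²/19.14 + (13−19.43)²/19.43 + (29−17.00)²/17.00 + (9−14.57)²/14.57 + (16−11.05)²/11.05 + (8−9.67)²/9.67 + (5−8.29)²/8.29 = 25.5028
df = 4
p-value (upper-tail) = 0.00004
At α=0.1: p < α → reject H₀

reject H₀: yes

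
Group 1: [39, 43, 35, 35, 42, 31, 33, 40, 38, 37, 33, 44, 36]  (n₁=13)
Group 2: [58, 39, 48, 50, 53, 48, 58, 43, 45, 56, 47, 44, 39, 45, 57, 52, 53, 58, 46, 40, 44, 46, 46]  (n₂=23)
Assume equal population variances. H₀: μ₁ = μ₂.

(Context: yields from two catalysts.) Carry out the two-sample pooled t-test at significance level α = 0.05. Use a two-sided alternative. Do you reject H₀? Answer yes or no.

x̄₁=37.385, s₁=4.073, n₁=13
x̄₂=48.478, s₂=6.119, n₂=23
s_p² = [12·4.073² + 22·6.119²]/34 = 30.0828
SE = √(s_p²·(1/13+1/23)) = 1.9032
t = (37.385−48.478)/1.9032 = -5.8291
df = 34
p-value (two-sided) = 0.00000
At α=0.05: p < α → reject H₀

reject H₀: yes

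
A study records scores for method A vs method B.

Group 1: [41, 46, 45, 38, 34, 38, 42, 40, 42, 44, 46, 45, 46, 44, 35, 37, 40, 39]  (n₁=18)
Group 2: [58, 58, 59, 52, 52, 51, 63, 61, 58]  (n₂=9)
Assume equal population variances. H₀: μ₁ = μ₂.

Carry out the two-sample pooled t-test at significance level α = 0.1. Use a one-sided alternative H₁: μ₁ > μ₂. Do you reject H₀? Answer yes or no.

x̄₁=41.222, s₁=3.843, n₁=18
x̄₂=56.889, s₂=4.256, n₂=9
s_p² = [17·3.843² + 8·4.256²]/25 = 15.8400
SE = √(s_p²·(1/18+1/9)) = 1.6248
t = (41.222−56.889)/1.6248 = -9.6422
df = 25
p-value (one-sided, H₁ greater) = 1.00000
At α=0.1: p ≥ α → fail to reject H₀

reject H₀: no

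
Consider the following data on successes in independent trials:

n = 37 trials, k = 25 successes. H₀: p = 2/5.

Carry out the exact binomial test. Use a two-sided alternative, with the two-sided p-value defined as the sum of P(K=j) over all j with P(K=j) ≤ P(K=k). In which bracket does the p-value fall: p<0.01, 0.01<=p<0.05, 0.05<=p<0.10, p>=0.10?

Exact binomial: n=37, k=25, p₀=2/5=0.4000
P(X=j) = C(n,j)·p₀^j·(1−p₀)^(n−j); p = Σ P(X=j) over j with P(X=j) ≤ P(X=25)
p-value (two-sided) = 0.00110
→ bracket: p<0.01

p-value bracket: p<0.01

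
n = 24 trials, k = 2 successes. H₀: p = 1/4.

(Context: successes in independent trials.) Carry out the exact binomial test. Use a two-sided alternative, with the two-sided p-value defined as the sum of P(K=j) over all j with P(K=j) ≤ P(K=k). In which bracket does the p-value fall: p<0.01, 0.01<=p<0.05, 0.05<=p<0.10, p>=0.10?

Exact binomial: n=24, k=2, p₀=1/4=0.2500
P(X=j) = C(n,j)·p₀^j·(1−p₀)^(n−j); p = Σ P(X=j) over j with P(X=j) ≤ P(X=2)
p-value (two-sided) = 0.06114
→ bracket: 0.05<=p<0.10

p-value bracket: 0.05<=p<0.10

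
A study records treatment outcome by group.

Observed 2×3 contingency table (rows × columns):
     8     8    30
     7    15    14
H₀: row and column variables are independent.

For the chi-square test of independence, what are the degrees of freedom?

degrees of freedom = 2

df = (r−1)(c−1) = (2−1)·(3−1) = 2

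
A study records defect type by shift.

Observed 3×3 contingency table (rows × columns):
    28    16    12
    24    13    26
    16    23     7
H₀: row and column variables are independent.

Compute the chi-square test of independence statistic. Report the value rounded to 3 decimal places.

test statistic = 16.845

Row totals [56, 63, 46], col totals [68, 52, 45], n=165
χ² = (28−23.08)²/23.08 + (16−17.65)²/17.65 + (12−15.27)²/15.27 + (24−25.96)²/25.96 + (13−19.85)²/19.85 + (26−17.18)²/17.18 + (16−18.96)²/18.96 + (23−14.50)²/14.50 + (7−12.55)²/12.55 = 16.8454
df = 4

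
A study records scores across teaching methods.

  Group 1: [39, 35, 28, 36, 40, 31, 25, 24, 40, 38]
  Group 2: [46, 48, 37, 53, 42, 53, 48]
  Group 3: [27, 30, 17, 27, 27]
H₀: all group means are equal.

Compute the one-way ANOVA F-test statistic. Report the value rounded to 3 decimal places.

Group means [33.60, 46.71, 25.60], grand mean 35.955
SSB = Σnᵢ(x̄ᵢ−x̄)² = 1401.926; SSW = ΣΣ(x−x̄ᵢ)² = 641.029
MSB = 1401.926/2 = 700.9630; MSW = 641.029/19 = 33.7383
F = MSB/MSW = 20.7764
df = (2, 19)

test statistic = 20.776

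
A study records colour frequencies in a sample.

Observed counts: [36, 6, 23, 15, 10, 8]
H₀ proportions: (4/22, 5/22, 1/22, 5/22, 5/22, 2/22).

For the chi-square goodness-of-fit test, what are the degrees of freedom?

df = k − 1 = 6 − 1 = 5

degrees of freedom = 5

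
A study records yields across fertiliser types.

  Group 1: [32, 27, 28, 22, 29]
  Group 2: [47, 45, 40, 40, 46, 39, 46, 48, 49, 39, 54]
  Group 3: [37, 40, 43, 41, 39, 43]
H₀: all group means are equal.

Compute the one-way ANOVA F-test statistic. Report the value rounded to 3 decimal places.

Group means [27.60, 44.82, 40.50], grand mean 39.727
SSB = Σnᵢ(x̄ᵢ−x̄)² = 1024.027; SSW = ΣΣ(x−x̄ᵢ)² = 314.336
MSB = 1024.027/2 = 512.0136; MSW = 314.336/19 = 16.5440
F = MSB/MSW = 30.9486
df = (2, 19)

test statistic = 30.949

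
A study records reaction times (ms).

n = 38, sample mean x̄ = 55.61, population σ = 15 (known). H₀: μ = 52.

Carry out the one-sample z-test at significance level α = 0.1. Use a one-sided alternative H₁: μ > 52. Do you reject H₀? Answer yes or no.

SE = σ/√n = 15/√38 = 2.4333
z = (x̄−μ₀)/SE = (55.61−52)/2.4333 = 1.4836
p-value (one-sided, H₁ greater) = 0.06896
At α=0.1: p < α → reject H₀

reject H₀: yes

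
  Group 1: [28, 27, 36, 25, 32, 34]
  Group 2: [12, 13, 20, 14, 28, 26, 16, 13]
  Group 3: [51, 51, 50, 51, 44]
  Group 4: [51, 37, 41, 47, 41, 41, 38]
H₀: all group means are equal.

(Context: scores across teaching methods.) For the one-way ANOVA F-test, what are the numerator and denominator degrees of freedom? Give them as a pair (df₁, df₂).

k = 4 groups, N = 26 total
df = (k−1, N−k) = (4−1, 26−4) = (3, 22)

degrees of freedom = [3, 22]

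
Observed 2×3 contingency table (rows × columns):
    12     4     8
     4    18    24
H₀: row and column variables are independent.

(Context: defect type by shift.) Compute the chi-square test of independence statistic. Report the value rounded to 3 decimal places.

Row totals [24, 46], col totals [16, 22, 32], n=70
χ² = (12−5.49)²/5.49 + (4−7.54)²/7.54 + (8−10.97)²/10.97 + (4−10.51)²/10.51 + (18−14.46)²/14.46 + (24−21.03)²/21.03 = 15.5287
df = 2

test statistic = 15.529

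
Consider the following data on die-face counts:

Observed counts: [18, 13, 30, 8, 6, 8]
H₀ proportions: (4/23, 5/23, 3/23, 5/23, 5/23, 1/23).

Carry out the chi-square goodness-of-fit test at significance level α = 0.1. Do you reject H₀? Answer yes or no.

reject H₀: yes

n = 83; E_i = n·p_i = [14.43, 18.04, 10.83, 18.04, 18.04, 3.61]
χ² = (18−14.43)²/14.43 + (13−18.04)²/18.04 + (30−10.83)²/10.83 + (8−18.04)²/18.04 + (6−18.04)²/18.04 + (8−3.61)²/3.61 = 55.2217
df = 5
p-value (upper-tail) = 0.00000
At α=0.1: p < α → reject H₀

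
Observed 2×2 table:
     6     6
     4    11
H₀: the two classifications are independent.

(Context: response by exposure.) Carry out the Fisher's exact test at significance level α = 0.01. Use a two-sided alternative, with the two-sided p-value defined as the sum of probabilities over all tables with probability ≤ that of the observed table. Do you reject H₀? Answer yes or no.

Margins: r₁=12, r₂=15, c₁=10, c₂=17, n=27
p_obs = C(12,6)·C(15,4)/C(27,10); sum pmf over tables with pmf ≤ p_obs
p-value (two-sided) = 0.25660
At α=0.01: p ≥ α → fail to reject H₀

reject H₀: no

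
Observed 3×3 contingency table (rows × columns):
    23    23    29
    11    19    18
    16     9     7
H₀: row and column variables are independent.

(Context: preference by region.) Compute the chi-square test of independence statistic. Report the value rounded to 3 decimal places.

test statistic = 7.424

Row totals [75, 48, 32], col totals [50, 51, 54], n=155
χ² = (23−24.19)²/24.19 + (23−24.68)²/24.68 + (29−26.13)²/26.13 + (11−15.48)²/15.48 + (19−15.79)²/15.79 + (18−16.72)²/16.72 + (16−10.32)²/10.32 + (9−10.53)²/10.53 + (7−11.15)²/11.15 = 7.4236
df = 4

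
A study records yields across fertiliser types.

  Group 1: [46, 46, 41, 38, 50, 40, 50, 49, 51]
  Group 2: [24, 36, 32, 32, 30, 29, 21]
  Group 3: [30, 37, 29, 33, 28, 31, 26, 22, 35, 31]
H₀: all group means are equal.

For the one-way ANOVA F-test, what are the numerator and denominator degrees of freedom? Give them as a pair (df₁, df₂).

degrees of freedom = [2, 23]

k = 3 groups, N = 26 total
df = (k−1, N−k) = (3−1, 26−3) = (2, 23)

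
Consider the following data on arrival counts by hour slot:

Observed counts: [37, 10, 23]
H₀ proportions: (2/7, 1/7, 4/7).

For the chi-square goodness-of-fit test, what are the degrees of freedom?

df = k − 1 = 3 − 1 = 2

degrees of freedom = 2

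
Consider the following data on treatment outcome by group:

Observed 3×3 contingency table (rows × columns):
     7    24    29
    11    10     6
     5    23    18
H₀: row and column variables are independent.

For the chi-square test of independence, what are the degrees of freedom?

df = (r−1)(c−1) = (3−1)·(3−1) = 4

degrees of freedom = 4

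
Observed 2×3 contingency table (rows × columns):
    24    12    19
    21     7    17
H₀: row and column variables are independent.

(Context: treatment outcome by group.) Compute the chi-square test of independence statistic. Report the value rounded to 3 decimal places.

test statistic = 0.633

Row totals [55, 45], col totals [45, 19, 36], n=100
χ² = (24−24.75)²/24.75 + (12−10.45)²/10.45 + (19−19.80)²/19.80 + (21−20.25)²/20.25 + (7−8.55)²/8.55 + (17−16.20)²/16.20 = 0.6332
df = 2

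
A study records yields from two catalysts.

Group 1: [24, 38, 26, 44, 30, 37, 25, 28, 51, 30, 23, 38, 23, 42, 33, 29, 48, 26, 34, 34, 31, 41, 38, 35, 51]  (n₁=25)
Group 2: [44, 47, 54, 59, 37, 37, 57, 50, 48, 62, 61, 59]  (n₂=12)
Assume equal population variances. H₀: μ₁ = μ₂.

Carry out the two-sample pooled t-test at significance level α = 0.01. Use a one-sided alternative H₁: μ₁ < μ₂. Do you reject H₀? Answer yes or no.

x̄₁=34.360, s₁=8.406, n₁=25
x̄₂=51.250, s₂=8.843, n₂=12
s_p² = [24·8.406² + 11·8.843²]/35 = 73.0289
SE = √(s_p²·(1/25+1/12)) = 3.0011
t = (34.360−51.250)/3.0011 = -5.6278
df = 35
p-value (one-sided, H₁ less) = 0.00000
At α=0.01: p < α → reject H₀

reject H₀: yes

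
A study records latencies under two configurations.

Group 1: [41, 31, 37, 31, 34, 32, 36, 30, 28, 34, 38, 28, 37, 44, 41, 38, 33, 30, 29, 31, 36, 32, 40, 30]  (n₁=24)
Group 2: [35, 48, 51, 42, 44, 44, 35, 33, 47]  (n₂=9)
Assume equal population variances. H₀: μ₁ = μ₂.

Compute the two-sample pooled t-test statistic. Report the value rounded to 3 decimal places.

x̄₁=34.208, s₁=4.530, n₁=24
x̄₂=42.111, s₂=6.412, n₂=9
s_p² = [23·4.530² + 8·6.412²]/31 = 25.8338
SE = √(s_p²·(1/24+1/9)) = 1.9867
t = (34.208−42.111)/1.9867 = -3.9779
df = 31

test statistic = -3.978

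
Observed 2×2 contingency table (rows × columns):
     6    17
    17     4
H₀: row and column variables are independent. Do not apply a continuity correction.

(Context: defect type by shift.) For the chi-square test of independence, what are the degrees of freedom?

degrees of freedom = 1

df = (r−1)(c−1) = (2−1)·(2−1) = 1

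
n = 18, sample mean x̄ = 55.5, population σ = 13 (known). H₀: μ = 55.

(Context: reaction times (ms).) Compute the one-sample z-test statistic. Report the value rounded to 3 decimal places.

SE = σ/√n = 13/√18 = 3.0641
z = (x̄−μ₀)/SE = (55.5−55)/3.0641 = 0.1632

test statistic = 0.163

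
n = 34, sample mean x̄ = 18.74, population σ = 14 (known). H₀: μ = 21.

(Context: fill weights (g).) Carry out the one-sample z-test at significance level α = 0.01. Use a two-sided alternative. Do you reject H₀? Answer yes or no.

SE = σ/√n = 14/√34 = 2.4010
z = (x̄−μ₀)/SE = (18.74−21)/2.4010 = -0.9413
p-value (two-sided) = 0.34656
At α=0.01: p ≥ α → fail to reject H₀

reject H₀: no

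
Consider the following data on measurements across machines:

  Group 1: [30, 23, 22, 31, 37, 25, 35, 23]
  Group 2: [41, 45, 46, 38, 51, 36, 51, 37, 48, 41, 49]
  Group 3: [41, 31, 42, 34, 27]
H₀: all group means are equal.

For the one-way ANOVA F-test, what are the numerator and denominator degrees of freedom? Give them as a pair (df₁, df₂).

degrees of freedom = [2, 21]

k = 3 groups, N = 24 total
df = (k−1, N−k) = (3−1, 24−3) = (2, 21)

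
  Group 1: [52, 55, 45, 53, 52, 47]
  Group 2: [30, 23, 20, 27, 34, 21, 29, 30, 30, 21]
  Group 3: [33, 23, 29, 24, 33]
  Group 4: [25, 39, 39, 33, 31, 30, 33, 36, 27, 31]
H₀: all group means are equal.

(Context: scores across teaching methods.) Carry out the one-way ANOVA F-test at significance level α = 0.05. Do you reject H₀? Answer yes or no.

Group means [50.67, 26.50, 28.40, 32.40], grand mean 33.387
SSB = Σnᵢ(x̄ᵢ−x̄)² = 2399.922; SSW = ΣΣ(x−x̄ᵢ)² = 573.433
MSB = 2399.922/3 = 799.9738; MSW = 573.433/27 = 21.2383
F = MSB/MSW = 37.6666
df = (3, 27)
p-value (upper-tail) = 0.00000
At α=0.05: p < α → reject H₀

reject H₀: yes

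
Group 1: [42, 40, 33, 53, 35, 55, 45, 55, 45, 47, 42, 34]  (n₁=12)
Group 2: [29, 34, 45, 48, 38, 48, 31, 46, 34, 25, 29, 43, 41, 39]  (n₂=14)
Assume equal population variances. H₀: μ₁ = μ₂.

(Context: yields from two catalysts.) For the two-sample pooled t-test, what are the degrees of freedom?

df = n₁ + n₂ − 2 = 12 + 14 − 2 = 24

degrees of freedom = 24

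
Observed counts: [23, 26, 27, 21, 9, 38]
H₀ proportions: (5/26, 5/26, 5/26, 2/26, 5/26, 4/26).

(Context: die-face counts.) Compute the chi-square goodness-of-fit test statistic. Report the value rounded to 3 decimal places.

test statistic = 33.757

n = 144; E_i = n·p_i = [27.69, 27.69, 27.69, 11.08, 27.69, 22.15]
χ² = (23−27.69)²/27.69 + (26−27.69)²/27.69 + (27−27.69)²/27.69 + (21−11.08)²/11.08 + (9−27.69)²/27.69 + (38−22.15)²/22.15 = 33.7569
df = 5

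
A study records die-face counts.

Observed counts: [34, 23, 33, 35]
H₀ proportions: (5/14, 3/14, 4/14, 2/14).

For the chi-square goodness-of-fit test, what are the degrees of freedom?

df = k − 1 = 4 − 1 = 3

degrees of freedom = 3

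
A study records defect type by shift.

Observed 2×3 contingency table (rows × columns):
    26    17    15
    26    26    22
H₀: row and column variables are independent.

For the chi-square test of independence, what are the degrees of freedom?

degrees of freedom = 2

df = (r−1)(c−1) = (2−1)·(3−1) = 2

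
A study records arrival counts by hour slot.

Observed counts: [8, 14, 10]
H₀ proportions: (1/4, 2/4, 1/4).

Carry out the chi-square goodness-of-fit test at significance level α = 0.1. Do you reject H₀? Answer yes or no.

n = 32; E_i = n·p_i = [8.00, 16.00, 8.00]
χ² = (8−8.00)²/8.00 + (14−16.00)²/16.00 + (10−8.00)²/8.00 = 0.7500
df = 2
p-value (upper-tail) = 0.68729
At α=0.1: p ≥ α → fail to reject H₀

reject H₀: no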